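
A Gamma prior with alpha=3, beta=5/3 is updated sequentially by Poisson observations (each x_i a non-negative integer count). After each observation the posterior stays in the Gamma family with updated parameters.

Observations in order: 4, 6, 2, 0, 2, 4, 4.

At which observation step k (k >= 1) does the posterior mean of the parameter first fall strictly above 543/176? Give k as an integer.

obs 1: x=4 → posterior Gamma(7, 8/3)
obs 2: x=6 → posterior Gamma(13, 11/3)
obs 3: x=2 → posterior Gamma(15, 14/3)
obs 4: x=0 → posterior Gamma(15, 17/3)
obs 5: x=2 → posterior Gamma(17, 20/3)
obs 6: x=4 → posterior Gamma(21, 23/3)
obs 7: x=4 → posterior Gamma(25, 26/3)

k = 2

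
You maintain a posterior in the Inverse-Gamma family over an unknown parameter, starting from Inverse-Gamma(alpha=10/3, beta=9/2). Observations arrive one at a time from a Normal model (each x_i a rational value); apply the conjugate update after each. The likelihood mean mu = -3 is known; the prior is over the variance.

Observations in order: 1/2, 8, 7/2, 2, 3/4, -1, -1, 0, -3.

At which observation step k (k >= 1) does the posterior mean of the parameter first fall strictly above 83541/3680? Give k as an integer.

k = 3

obs 1: x=1/2 → posterior Inverse-Gamma(23/6, 85/8)
obs 2: x=8 → posterior Inverse-Gamma(13/3, 569/8)
obs 3: x=7/2 → posterior Inverse-Gamma(29/6, 369/4)
obs 4: x=2 → posterior Inverse-Gamma(16/3, 419/4)
obs 5: x=3/4 → posterior Inverse-Gamma(35/6, 3577/32)
obs 6: x=-1 → posterior Inverse-Gamma(19/3, 3641/32)
obs 7: x=-1 → posterior Inverse-Gamma(41/6, 3705/32)
obs 8: x=0 → posterior Inverse-Gamma(22/3, 3849/32)
obs 9: x=-3 → posterior Inverse-Gamma(47/6, 3849/32)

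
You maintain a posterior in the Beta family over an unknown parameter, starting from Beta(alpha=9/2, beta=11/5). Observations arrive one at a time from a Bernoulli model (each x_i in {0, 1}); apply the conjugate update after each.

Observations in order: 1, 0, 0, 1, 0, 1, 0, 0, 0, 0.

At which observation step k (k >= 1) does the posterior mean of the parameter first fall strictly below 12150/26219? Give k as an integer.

obs 1: x=1 → posterior Beta(11/2, 11/5)
obs 2: x=0 → posterior Beta(11/2, 16/5)
obs 3: x=0 → posterior Beta(11/2, 21/5)
obs 4: x=1 → posterior Beta(13/2, 21/5)
obs 5: x=0 → posterior Beta(13/2, 26/5)
obs 6: x=1 → posterior Beta(15/2, 26/5)
obs 7: x=0 → posterior Beta(15/2, 31/5)
obs 8: x=0 → posterior Beta(15/2, 36/5)
obs 9: x=0 → posterior Beta(15/2, 41/5)
obs 10: x=0 → posterior Beta(15/2, 46/5)

k = 10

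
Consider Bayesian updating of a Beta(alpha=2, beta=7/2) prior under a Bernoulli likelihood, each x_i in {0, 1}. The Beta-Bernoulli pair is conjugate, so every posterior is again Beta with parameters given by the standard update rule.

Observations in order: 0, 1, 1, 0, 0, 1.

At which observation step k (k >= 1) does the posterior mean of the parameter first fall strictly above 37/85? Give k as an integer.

obs 1: x=0 → posterior Beta(2, 9/2)
obs 2: x=1 → posterior Beta(3, 9/2)
obs 3: x=1 → posterior Beta(4, 9/2)
obs 4: x=0 → posterior Beta(4, 11/2)
obs 5: x=0 → posterior Beta(4, 13/2)
obs 6: x=1 → posterior Beta(5, 13/2)

k = 3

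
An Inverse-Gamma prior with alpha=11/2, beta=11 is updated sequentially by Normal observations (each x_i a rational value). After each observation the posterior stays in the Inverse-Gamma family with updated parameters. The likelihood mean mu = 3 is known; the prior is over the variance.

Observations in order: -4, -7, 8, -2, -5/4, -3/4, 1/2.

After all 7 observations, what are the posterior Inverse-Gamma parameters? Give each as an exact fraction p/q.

obs 1: x=-4 → posterior Inverse-Gamma(6, 71/2)
obs 2: x=-7 → posterior Inverse-Gamma(13/2, 171/2)
obs 3: x=8 → posterior Inverse-Gamma(7, 98)
obs 4: x=-2 → posterior Inverse-Gamma(15/2, 221/2)
obs 5: x=-5/4 → posterior Inverse-Gamma(8, 3825/32)
obs 6: x=-3/4 → posterior Inverse-Gamma(17/2, 2025/16)
obs 7: x=1/2 → posterior Inverse-Gamma(9, 2075/16)

alpha=9, beta=2075/16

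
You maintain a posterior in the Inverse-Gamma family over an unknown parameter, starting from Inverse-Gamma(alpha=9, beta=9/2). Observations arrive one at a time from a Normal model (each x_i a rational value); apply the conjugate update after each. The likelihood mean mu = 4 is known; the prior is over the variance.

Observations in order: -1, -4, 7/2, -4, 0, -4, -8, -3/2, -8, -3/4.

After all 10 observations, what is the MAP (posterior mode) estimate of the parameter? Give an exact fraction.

obs 1: x=-1 → posterior Inverse-Gamma(19/2, 17)
obs 2: x=-4 → posterior Inverse-Gamma(10, 49)
obs 3: x=7/2 → posterior Inverse-Gamma(21/2, 393/8)
obs 4: x=-4 → posterior Inverse-Gamma(11, 649/8)
obs 5: x=0 → posterior Inverse-Gamma(23/2, 713/8)
obs 6: x=-4 → posterior Inverse-Gamma(12, 969/8)
obs 7: x=-8 → posterior Inverse-Gamma(25/2, 1545/8)
obs 8: x=-3/2 → posterior Inverse-Gamma(13, 833/4)
obs 9: x=-8 → posterior Inverse-Gamma(27/2, 1121/4)
obs 10: x=-3/4 → posterior Inverse-Gamma(14, 9329/32)

9329/480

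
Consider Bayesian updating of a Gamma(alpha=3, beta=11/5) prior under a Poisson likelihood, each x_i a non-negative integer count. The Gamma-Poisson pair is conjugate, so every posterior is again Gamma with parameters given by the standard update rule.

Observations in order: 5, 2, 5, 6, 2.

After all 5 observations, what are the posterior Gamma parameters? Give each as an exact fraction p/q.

obs 1: x=5 → posterior Gamma(8, 16/5)
obs 2: x=2 → posterior Gamma(10, 21/5)
obs 3: x=5 → posterior Gamma(15, 26/5)
obs 4: x=6 → posterior Gamma(21, 31/5)
obs 5: x=2 → posterior Gamma(23, 36/5)

alpha=23, beta=36/5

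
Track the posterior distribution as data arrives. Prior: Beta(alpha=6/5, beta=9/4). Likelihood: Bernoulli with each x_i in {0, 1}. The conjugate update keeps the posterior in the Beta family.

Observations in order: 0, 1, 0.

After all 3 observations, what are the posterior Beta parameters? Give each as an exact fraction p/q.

alpha=11/5, beta=17/4

obs 1: x=0 → posterior Beta(6/5, 13/4)
obs 2: x=1 → posterior Beta(11/5, 13/4)
obs 3: x=0 → posterior Beta(11/5, 17/4)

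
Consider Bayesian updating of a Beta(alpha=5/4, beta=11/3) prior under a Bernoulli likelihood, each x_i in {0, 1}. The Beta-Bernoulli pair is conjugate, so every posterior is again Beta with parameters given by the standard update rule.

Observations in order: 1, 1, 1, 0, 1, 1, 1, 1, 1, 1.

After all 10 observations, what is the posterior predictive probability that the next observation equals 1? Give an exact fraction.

123/179

obs 1: x=1 → posterior Beta(9/4, 11/3)
obs 2: x=1 → posterior Beta(13/4, 11/3)
obs 3: x=1 → posterior Beta(17/4, 11/3)
obs 4: x=0 → posterior Beta(17/4, 14/3)
obs 5: x=1 → posterior Beta(21/4, 14/3)
obs 6: x=1 → posterior Beta(25/4, 14/3)
obs 7: x=1 → posterior Beta(29/4, 14/3)
obs 8: x=1 → posterior Beta(33/4, 14/3)
obs 9: x=1 → posterior Beta(37/4, 14/3)
obs 10: x=1 → posterior Beta(41/4, 14/3)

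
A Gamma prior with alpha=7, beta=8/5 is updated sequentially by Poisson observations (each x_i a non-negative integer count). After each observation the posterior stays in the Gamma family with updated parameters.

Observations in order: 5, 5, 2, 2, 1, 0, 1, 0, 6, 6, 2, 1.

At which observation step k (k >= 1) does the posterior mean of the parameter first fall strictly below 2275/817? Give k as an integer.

obs 1: x=5 → posterior Gamma(12, 13/5)
obs 2: x=5 → posterior Gamma(17, 18/5)
obs 3: x=2 → posterior Gamma(19, 23/5)
obs 4: x=2 → posterior Gamma(21, 28/5)
obs 5: x=1 → posterior Gamma(22, 33/5)
obs 6: x=0 → posterior Gamma(22, 38/5)
obs 7: x=1 → posterior Gamma(23, 43/5)
obs 8: x=0 → posterior Gamma(23, 48/5)
obs 9: x=6 → posterior Gamma(29, 53/5)
obs 10: x=6 → posterior Gamma(35, 58/5)
obs 11: x=2 → posterior Gamma(37, 63/5)
obs 12: x=1 → posterior Gamma(38, 68/5)

k = 7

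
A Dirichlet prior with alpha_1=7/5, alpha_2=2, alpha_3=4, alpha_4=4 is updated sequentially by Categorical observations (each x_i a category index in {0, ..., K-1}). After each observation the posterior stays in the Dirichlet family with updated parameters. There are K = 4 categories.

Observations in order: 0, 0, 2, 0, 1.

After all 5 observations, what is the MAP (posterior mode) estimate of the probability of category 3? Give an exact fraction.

15/62

obs 1: x=0 → posterior Dirichlet(12/5, 2, 4, 4)
obs 2: x=0 → posterior Dirichlet(17/5, 2, 4, 4)
obs 3: x=2 → posterior Dirichlet(17/5, 2, 5, 4)
obs 4: x=0 → posterior Dirichlet(22/5, 2, 5, 4)
obs 5: x=1 → posterior Dirichlet(22/5, 3, 5, 4)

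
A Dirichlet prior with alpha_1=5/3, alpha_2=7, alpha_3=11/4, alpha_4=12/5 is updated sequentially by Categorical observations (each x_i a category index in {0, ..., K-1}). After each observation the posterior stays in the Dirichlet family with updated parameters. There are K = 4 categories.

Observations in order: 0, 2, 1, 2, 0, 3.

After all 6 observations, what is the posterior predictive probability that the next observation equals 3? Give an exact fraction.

obs 1: x=0 → posterior Dirichlet(8/3, 7, 11/4, 12/5)
obs 2: x=2 → posterior Dirichlet(8/3, 7, 15/4, 12/5)
obs 3: x=1 → posterior Dirichlet(8/3, 8, 15/4, 12/5)
obs 4: x=2 → posterior Dirichlet(8/3, 8, 19/4, 12/5)
obs 5: x=0 → posterior Dirichlet(11/3, 8, 19/4, 12/5)
obs 6: x=3 → posterior Dirichlet(11/3, 8, 19/4, 17/5)

204/1189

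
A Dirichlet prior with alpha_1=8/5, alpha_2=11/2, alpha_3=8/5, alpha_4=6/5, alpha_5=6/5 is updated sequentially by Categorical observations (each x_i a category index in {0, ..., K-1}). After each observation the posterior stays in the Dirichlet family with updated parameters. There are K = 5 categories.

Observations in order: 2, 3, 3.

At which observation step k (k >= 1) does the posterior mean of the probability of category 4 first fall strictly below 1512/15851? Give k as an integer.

obs 1: x=2 → posterior Dirichlet(8/5, 11/2, 13/5, 6/5, 6/5)
obs 2: x=3 → posterior Dirichlet(8/5, 11/2, 13/5, 11/5, 6/5)
obs 3: x=3 → posterior Dirichlet(8/5, 11/2, 13/5, 16/5, 6/5)

k = 2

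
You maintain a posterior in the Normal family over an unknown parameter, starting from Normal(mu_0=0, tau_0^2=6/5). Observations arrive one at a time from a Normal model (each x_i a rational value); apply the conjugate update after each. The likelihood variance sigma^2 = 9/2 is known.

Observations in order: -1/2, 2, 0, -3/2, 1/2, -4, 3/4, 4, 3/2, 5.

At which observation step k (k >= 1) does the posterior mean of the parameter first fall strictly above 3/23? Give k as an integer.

k = 2

obs 1: x=-1/2 → posterior Normal(-2/19, 18/19)
obs 2: x=2 → posterior Normal(6/23, 18/23)
obs 3: x=0 → posterior Normal(2/9, 2/3)
obs 4: x=-3/2 → posterior Normal(0, 18/31)
obs 5: x=1/2 → posterior Normal(2/35, 18/35)
obs 6: x=-4 → posterior Normal(-14/39, 6/13)
obs 7: x=3/4 → posterior Normal(-11/43, 18/43)
obs 8: x=4 → posterior Normal(5/47, 18/47)
obs 9: x=3/2 → posterior Normal(11/51, 6/17)
obs 10: x=5 → posterior Normal(31/55, 18/55)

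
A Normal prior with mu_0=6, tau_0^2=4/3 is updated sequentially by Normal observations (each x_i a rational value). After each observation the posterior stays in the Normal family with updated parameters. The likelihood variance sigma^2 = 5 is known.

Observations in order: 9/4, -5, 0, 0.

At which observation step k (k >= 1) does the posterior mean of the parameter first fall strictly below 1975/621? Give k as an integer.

k = 3

obs 1: x=9/4 → posterior Normal(99/19, 20/19)
obs 2: x=-5 → posterior Normal(79/23, 20/23)
obs 3: x=0 → posterior Normal(79/27, 20/27)
obs 4: x=0 → posterior Normal(79/31, 20/31)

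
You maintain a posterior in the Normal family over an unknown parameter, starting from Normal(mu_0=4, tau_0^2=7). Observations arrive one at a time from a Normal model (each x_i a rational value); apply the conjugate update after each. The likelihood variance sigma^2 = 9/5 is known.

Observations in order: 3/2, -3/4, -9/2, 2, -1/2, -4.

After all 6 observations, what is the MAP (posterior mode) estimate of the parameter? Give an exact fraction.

-731/876

obs 1: x=3/2 → posterior Normal(177/88, 63/44)
obs 2: x=-3/4 → posterior Normal(249/316, 63/79)
obs 3: x=-9/2 → posterior Normal(-127/152, 21/38)
obs 4: x=2 → posterior Normal(-101/596, 63/149)
obs 5: x=-1/2 → posterior Normal(-171/736, 63/184)
obs 6: x=-4 → posterior Normal(-731/876, 21/73)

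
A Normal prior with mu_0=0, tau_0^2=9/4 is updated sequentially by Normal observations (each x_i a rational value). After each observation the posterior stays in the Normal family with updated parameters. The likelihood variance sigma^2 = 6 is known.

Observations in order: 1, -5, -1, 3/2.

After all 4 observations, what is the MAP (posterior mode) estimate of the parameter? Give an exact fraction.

-21/40

obs 1: x=1 → posterior Normal(3/11, 18/11)
obs 2: x=-5 → posterior Normal(-6/7, 9/7)
obs 3: x=-1 → posterior Normal(-15/17, 18/17)
obs 4: x=3/2 → posterior Normal(-21/40, 9/10)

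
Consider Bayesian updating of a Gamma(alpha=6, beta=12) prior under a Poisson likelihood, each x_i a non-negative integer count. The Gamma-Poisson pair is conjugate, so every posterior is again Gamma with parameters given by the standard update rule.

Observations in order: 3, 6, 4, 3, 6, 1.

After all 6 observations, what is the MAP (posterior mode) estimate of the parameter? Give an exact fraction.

obs 1: x=3 → posterior Gamma(9, 13)
obs 2: x=6 → posterior Gamma(15, 14)
obs 3: x=4 → posterior Gamma(19, 15)
obs 4: x=3 → posterior Gamma(22, 16)
obs 5: x=6 → posterior Gamma(28, 17)
obs 6: x=1 → posterior Gamma(29, 18)

14/9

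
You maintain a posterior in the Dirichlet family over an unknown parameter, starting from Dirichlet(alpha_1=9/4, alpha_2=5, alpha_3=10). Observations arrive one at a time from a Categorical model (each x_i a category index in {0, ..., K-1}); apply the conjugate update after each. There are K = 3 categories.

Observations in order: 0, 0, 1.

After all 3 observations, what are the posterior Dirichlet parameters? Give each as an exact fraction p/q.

obs 1: x=0 → posterior Dirichlet(13/4, 5, 10)
obs 2: x=0 → posterior Dirichlet(17/4, 5, 10)
obs 3: x=1 → posterior Dirichlet(17/4, 6, 10)

alpha_1=17/4, alpha_2=6, alpha_3=10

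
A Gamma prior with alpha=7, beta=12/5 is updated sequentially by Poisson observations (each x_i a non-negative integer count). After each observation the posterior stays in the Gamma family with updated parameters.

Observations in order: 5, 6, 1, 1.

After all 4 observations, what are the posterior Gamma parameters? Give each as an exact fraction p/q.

obs 1: x=5 → posterior Gamma(12, 17/5)
obs 2: x=6 → posterior Gamma(18, 22/5)
obs 3: x=1 → posterior Gamma(19, 27/5)
obs 4: x=1 → posterior Gamma(20, 32/5)

alpha=20, beta=32/5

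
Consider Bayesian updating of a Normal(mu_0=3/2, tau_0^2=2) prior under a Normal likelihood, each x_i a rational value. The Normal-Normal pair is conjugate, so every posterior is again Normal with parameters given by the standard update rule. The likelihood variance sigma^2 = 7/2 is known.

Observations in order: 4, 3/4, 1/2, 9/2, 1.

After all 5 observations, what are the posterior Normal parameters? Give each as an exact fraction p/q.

obs 1: x=4 → posterior Normal(53/22, 14/11)
obs 2: x=3/4 → posterior Normal(59/30, 14/15)
obs 3: x=1/2 → posterior Normal(63/38, 14/19)
obs 4: x=9/2 → posterior Normal(99/46, 14/23)
obs 5: x=1 → posterior Normal(107/54, 14/27)

mu_0=107/54, tau_0^2=14/27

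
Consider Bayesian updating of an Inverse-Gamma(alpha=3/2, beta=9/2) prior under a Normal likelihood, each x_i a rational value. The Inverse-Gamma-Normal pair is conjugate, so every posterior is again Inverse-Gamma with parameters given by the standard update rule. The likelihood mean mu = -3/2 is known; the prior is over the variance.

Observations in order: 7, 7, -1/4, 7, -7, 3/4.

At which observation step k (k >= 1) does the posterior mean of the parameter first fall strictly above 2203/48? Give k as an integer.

k = 2

obs 1: x=7 → posterior Inverse-Gamma(2, 325/8)
obs 2: x=7 → posterior Inverse-Gamma(5/2, 307/4)
obs 3: x=-1/4 → posterior Inverse-Gamma(3, 2481/32)
obs 4: x=7 → posterior Inverse-Gamma(7/2, 3637/32)
obs 5: x=-7 → posterior Inverse-Gamma(4, 4121/32)
obs 6: x=3/4 → posterior Inverse-Gamma(9/2, 2101/16)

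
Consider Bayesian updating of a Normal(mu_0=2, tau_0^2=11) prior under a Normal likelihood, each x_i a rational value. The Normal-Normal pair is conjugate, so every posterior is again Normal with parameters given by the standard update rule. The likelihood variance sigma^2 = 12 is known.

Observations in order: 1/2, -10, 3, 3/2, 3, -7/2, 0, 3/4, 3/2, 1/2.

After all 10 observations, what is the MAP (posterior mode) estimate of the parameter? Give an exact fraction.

obs 1: x=1/2 → posterior Normal(59/46, 132/23)
obs 2: x=-10 → posterior Normal(-161/68, 66/17)
obs 3: x=3 → posterior Normal(-19/18, 44/15)
obs 4: x=3/2 → posterior Normal(-31/56, 33/14)
obs 5: x=3 → posterior Normal(2/67, 132/67)
obs 6: x=-7/2 → posterior Normal(-73/156, 22/13)
obs 7: x=0 → posterior Normal(-73/178, 132/89)
obs 8: x=3/4 → posterior Normal(-113/400, 33/25)
obs 9: x=3/2 → posterior Normal(-47/444, 44/37)
obs 10: x=1/2 → posterior Normal(-25/488, 66/61)

-25/488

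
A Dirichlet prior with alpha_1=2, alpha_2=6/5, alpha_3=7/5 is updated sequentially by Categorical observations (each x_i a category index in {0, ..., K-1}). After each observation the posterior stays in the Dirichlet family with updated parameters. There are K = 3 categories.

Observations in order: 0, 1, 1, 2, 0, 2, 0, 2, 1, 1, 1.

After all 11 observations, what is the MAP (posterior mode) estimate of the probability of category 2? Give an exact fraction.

obs 1: x=0 → posterior Dirichlet(3, 6/5, 7/5)
obs 2: x=1 → posterior Dirichlet(3, 11/5, 7/5)
obs 3: x=1 → posterior Dirichlet(3, 16/5, 7/5)
obs 4: x=2 → posterior Dirichlet(3, 16/5, 12/5)
obs 5: x=0 → posterior Dirichlet(4, 16/5, 12/5)
obs 6: x=2 → posterior Dirichlet(4, 16/5, 17/5)
obs 7: x=0 → posterior Dirichlet(5, 16/5, 17/5)
obs 8: x=2 → posterior Dirichlet(5, 16/5, 22/5)
obs 9: x=1 → posterior Dirichlet(5, 21/5, 22/5)
obs 10: x=1 → posterior Dirichlet(5, 26/5, 22/5)
obs 11: x=1 → posterior Dirichlet(5, 31/5, 22/5)

17/63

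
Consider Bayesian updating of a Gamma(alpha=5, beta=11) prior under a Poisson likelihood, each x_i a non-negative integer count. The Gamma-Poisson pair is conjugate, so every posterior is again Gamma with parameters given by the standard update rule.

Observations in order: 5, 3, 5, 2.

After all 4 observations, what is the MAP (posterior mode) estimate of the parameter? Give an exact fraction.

obs 1: x=5 → posterior Gamma(10, 12)
obs 2: x=3 → posterior Gamma(13, 13)
obs 3: x=5 → posterior Gamma(18, 14)
obs 4: x=2 → posterior Gamma(20, 15)

19/15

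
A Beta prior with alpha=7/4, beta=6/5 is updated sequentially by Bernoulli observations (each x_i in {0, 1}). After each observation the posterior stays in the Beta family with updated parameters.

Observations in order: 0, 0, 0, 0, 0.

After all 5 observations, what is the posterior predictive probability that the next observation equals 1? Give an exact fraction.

obs 1: x=0 → posterior Beta(7/4, 11/5)
obs 2: x=0 → posterior Beta(7/4, 16/5)
obs 3: x=0 → posterior Beta(7/4, 21/5)
obs 4: x=0 → posterior Beta(7/4, 26/5)
obs 5: x=0 → posterior Beta(7/4, 31/5)

35/159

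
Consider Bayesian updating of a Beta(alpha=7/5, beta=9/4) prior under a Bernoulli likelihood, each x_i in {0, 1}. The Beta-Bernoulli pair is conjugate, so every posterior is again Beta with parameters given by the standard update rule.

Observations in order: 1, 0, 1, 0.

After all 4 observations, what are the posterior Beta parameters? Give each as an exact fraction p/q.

obs 1: x=1 → posterior Beta(12/5, 9/4)
obs 2: x=0 → posterior Beta(12/5, 13/4)
obs 3: x=1 → posterior Beta(17/5, 13/4)
obs 4: x=0 → posterior Beta(17/5, 17/4)

alpha=17/5, beta=17/4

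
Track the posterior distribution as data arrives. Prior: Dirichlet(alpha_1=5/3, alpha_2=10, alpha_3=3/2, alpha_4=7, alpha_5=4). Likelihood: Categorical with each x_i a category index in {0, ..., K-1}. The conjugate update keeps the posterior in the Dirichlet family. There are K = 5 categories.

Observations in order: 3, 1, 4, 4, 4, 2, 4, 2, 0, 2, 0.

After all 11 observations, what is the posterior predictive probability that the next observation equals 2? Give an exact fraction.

obs 1: x=3 → posterior Dirichlet(5/3, 10, 3/2, 8, 4)
obs 2: x=1 → posterior Dirichlet(5/3, 11, 3/2, 8, 4)
obs 3: x=4 → posterior Dirichlet(5/3, 11, 3/2, 8, 5)
obs 4: x=4 → posterior Dirichlet(5/3, 11, 3/2, 8, 6)
obs 5: x=4 → posterior Dirichlet(5/3, 11, 3/2, 8, 7)
obs 6: x=2 → posterior Dirichlet(5/3, 11, 5/2, 8, 7)
obs 7: x=4 → posterior Dirichlet(5/3, 11, 5/2, 8, 8)
obs 8: x=2 → posterior Dirichlet(5/3, 11, 7/2, 8, 8)
obs 9: x=0 → posterior Dirichlet(8/3, 11, 7/2, 8, 8)
obs 10: x=2 → posterior Dirichlet(8/3, 11, 9/2, 8, 8)
obs 11: x=0 → posterior Dirichlet(11/3, 11, 9/2, 8, 8)

27/211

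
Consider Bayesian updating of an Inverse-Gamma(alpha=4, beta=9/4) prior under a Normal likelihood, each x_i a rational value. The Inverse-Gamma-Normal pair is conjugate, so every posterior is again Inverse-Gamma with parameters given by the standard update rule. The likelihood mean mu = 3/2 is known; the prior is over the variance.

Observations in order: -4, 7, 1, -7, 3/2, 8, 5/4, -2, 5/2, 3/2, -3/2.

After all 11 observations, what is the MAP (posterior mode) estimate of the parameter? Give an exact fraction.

obs 1: x=-4 → posterior Inverse-Gamma(9/2, 139/8)
obs 2: x=7 → posterior Inverse-Gamma(5, 65/2)
obs 3: x=1 → posterior Inverse-Gamma(11/2, 261/8)
obs 4: x=-7 → posterior Inverse-Gamma(6, 275/4)
obs 5: x=3/2 → posterior Inverse-Gamma(13/2, 275/4)
obs 6: x=8 → posterior Inverse-Gamma(7, 719/8)
obs 7: x=5/4 → posterior Inverse-Gamma(15/2, 2877/32)
obs 8: x=-2 → posterior Inverse-Gamma(8, 3073/32)
obs 9: x=5/2 → posterior Inverse-Gamma(17/2, 3089/32)
obs 10: x=3/2 → posterior Inverse-Gamma(9, 3089/32)
obs 11: x=-3/2 → posterior Inverse-Gamma(19/2, 3233/32)

3233/336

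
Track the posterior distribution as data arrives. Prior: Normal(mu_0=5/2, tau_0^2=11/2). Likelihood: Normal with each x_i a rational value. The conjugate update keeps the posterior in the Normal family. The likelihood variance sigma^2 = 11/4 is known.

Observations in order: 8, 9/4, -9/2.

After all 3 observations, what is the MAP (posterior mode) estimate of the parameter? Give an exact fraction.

2

obs 1: x=8 → posterior Normal(37/6, 11/6)
obs 2: x=9/4 → posterior Normal(23/5, 11/10)
obs 3: x=-9/2 → posterior Normal(2, 11/14)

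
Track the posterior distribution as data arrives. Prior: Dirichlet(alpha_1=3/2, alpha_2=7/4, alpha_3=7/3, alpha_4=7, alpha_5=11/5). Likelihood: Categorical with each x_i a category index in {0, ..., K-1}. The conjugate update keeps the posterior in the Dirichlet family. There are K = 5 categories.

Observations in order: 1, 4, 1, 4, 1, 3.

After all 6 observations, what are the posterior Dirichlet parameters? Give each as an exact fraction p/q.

obs 1: x=1 → posterior Dirichlet(3/2, 11/4, 7/3, 7, 11/5)
obs 2: x=4 → posterior Dirichlet(3/2, 11/4, 7/3, 7, 16/5)
obs 3: x=1 → posterior Dirichlet(3/2, 15/4, 7/3, 7, 16/5)
obs 4: x=4 → posterior Dirichlet(3/2, 15/4, 7/3, 7, 21/5)
obs 5: x=1 → posterior Dirichlet(3/2, 19/4, 7/3, 7, 21/5)
obs 6: x=3 → posterior Dirichlet(3/2, 19/4, 7/3, 8, 21/5)

alpha_1=3/2, alpha_2=19/4, alpha_3=7/3, alpha_4=8, alpha_5=21/5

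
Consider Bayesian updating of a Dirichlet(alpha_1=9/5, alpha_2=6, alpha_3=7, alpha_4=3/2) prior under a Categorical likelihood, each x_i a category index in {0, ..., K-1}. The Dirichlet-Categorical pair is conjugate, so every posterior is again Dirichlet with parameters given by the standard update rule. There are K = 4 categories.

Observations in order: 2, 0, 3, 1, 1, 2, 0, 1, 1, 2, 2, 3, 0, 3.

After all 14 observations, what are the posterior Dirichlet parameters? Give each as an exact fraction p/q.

alpha_1=24/5, alpha_2=10, alpha_3=11, alpha_4=9/2

obs 1: x=2 → posterior Dirichlet(9/5, 6, 8, 3/2)
obs 2: x=0 → posterior Dirichlet(14/5, 6, 8, 3/2)
obs 3: x=3 → posterior Dirichlet(14/5, 6, 8, 5/2)
obs 4: x=1 → posterior Dirichlet(14/5, 7, 8, 5/2)
obs 5: x=1 → posterior Dirichlet(14/5, 8, 8, 5/2)
obs 6: x=2 → posterior Dirichlet(14/5, 8, 9, 5/2)
obs 7: x=0 → posterior Dirichlet(19/5, 8, 9, 5/2)
obs 8: x=1 → posterior Dirichlet(19/5, 9, 9, 5/2)
obs 9: x=1 → posterior Dirichlet(19/5, 10, 9, 5/2)
obs 10: x=2 → posterior Dirichlet(19/5, 10, 10, 5/2)
obs 11: x=2 → posterior Dirichlet(19/5, 10, 11, 5/2)
obs 12: x=3 → posterior Dirichlet(19/5, 10, 11, 7/2)
obs 13: x=0 → posterior Dirichlet(24/5, 10, 11, 7/2)
obs 14: x=3 → posterior Dirichlet(24/5, 10, 11, 9/2)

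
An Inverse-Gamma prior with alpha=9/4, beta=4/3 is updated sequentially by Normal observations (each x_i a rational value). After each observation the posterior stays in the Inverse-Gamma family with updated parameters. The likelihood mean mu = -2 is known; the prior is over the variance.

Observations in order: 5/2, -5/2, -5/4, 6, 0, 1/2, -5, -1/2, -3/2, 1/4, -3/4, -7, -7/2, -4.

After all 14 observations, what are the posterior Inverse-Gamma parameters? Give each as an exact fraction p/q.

alpha=37/4, beta=7073/96

obs 1: x=5/2 → posterior Inverse-Gamma(11/4, 275/24)
obs 2: x=-5/2 → posterior Inverse-Gamma(13/4, 139/12)
obs 3: x=-5/4 → posterior Inverse-Gamma(15/4, 1139/96)
obs 4: x=6 → posterior Inverse-Gamma(17/4, 4211/96)
obs 5: x=0 → posterior Inverse-Gamma(19/4, 4403/96)
obs 6: x=1/2 → posterior Inverse-Gamma(21/4, 4703/96)
obs 7: x=-5 → posterior Inverse-Gamma(23/4, 5135/96)
obs 8: x=-1/2 → posterior Inverse-Gamma(25/4, 5243/96)
obs 9: x=-3/2 → posterior Inverse-Gamma(27/4, 5255/96)
obs 10: x=1/4 → posterior Inverse-Gamma(29/4, 2749/48)
obs 11: x=-3/4 → posterior Inverse-Gamma(31/4, 5573/96)
obs 12: x=-7 → posterior Inverse-Gamma(33/4, 6773/96)
obs 13: x=-7/2 → posterior Inverse-Gamma(35/4, 6881/96)
obs 14: x=-4 → posterior Inverse-Gamma(37/4, 7073/96)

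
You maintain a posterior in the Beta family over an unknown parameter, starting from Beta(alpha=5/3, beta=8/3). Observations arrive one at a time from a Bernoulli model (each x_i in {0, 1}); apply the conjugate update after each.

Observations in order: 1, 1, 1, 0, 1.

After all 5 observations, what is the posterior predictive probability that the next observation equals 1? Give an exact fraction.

17/28

obs 1: x=1 → posterior Beta(8/3, 8/3)
obs 2: x=1 → posterior Beta(11/3, 8/3)
obs 3: x=1 → posterior Beta(14/3, 8/3)
obs 4: x=0 → posterior Beta(14/3, 11/3)
obs 5: x=1 → posterior Beta(17/3, 11/3)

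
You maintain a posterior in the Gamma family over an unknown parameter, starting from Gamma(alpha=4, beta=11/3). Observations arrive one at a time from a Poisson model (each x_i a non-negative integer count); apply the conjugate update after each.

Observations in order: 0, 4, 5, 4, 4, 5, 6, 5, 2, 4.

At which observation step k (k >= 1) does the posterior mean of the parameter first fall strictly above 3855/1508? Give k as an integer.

obs 1: x=0 → posterior Gamma(4, 14/3)
obs 2: x=4 → posterior Gamma(8, 17/3)
obs 3: x=5 → posterior Gamma(13, 20/3)
obs 4: x=4 → posterior Gamma(17, 23/3)
obs 5: x=4 → posterior Gamma(21, 26/3)
obs 6: x=5 → posterior Gamma(26, 29/3)
obs 7: x=6 → posterior Gamma(32, 32/3)
obs 8: x=5 → posterior Gamma(37, 35/3)
obs 9: x=2 → posterior Gamma(39, 38/3)
obs 10: x=4 → posterior Gamma(43, 41/3)

k = 6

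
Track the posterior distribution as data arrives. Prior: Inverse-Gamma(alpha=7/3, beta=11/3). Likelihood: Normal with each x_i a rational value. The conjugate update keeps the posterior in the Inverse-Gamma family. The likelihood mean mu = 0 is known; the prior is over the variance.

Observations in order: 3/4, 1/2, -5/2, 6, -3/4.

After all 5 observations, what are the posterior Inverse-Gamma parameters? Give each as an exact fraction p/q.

obs 1: x=3/4 → posterior Inverse-Gamma(17/6, 379/96)
obs 2: x=1/2 → posterior Inverse-Gamma(10/3, 391/96)
obs 3: x=-5/2 → posterior Inverse-Gamma(23/6, 691/96)
obs 4: x=6 → posterior Inverse-Gamma(13/3, 2419/96)
obs 5: x=-3/4 → posterior Inverse-Gamma(29/6, 1223/48)

alpha=29/6, beta=1223/48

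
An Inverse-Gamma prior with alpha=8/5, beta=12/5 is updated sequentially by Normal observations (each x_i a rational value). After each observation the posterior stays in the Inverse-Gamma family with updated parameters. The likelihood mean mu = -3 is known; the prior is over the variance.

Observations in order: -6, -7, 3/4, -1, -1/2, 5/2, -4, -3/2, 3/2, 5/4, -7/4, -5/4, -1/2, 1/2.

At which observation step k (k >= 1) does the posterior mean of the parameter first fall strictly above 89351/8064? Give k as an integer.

obs 1: x=-6 → posterior Inverse-Gamma(21/10, 69/10)
obs 2: x=-7 → posterior Inverse-Gamma(13/5, 149/10)
obs 3: x=3/4 → posterior Inverse-Gamma(31/10, 3509/160)
obs 4: x=-1 → posterior Inverse-Gamma(18/5, 3829/160)
obs 5: x=-1/2 → posterior Inverse-Gamma(41/10, 4329/160)
obs 6: x=5/2 → posterior Inverse-Gamma(23/5, 6749/160)
obs 7: x=-4 → posterior Inverse-Gamma(51/10, 6829/160)
obs 8: x=-3/2 → posterior Inverse-Gamma(28/5, 7009/160)
obs 9: x=3/2 → posterior Inverse-Gamma(61/10, 8629/160)
obs 10: x=5/4 → posterior Inverse-Gamma(33/5, 5037/80)
obs 11: x=-7/4 → posterior Inverse-Gamma(71/10, 10199/160)
obs 12: x=-5/4 → posterior Inverse-Gamma(38/5, 2611/40)
obs 13: x=-1/2 → posterior Inverse-Gamma(81/10, 342/5)
obs 14: x=1/2 → posterior Inverse-Gamma(43/5, 2981/40)

k = 6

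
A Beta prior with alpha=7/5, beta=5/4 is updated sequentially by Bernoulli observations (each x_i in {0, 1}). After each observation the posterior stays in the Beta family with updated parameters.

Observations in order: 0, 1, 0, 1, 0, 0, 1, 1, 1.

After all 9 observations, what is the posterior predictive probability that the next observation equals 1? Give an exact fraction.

128/233

obs 1: x=0 → posterior Beta(7/5, 9/4)
obs 2: x=1 → posterior Beta(12/5, 9/4)
obs 3: x=0 → posterior Beta(12/5, 13/4)
obs 4: x=1 → posterior Beta(17/5, 13/4)
obs 5: x=0 → posterior Beta(17/5, 17/4)
obs 6: x=0 → posterior Beta(17/5, 21/4)
obs 7: x=1 → posterior Beta(22/5, 21/4)
obs 8: x=1 → posterior Beta(27/5, 21/4)
obs 9: x=1 → posterior Beta(32/5, 21/4)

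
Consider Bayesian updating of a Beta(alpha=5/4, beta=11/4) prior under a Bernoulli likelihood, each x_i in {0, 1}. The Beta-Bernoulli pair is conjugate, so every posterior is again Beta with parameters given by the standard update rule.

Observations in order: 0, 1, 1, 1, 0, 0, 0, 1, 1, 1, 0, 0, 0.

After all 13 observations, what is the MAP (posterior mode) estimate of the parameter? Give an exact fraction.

obs 1: x=0 → posterior Beta(5/4, 15/4)
obs 2: x=1 → posterior Beta(9/4, 15/4)
obs 3: x=1 → posterior Beta(13/4, 15/4)
obs 4: x=1 → posterior Beta(17/4, 15/4)
obs 5: x=0 → posterior Beta(17/4, 19/4)
obs 6: x=0 → posterior Beta(17/4, 23/4)
obs 7: x=0 → posterior Beta(17/4, 27/4)
obs 8: x=1 → posterior Beta(21/4, 27/4)
obs 9: x=1 → posterior Beta(25/4, 27/4)
obs 10: x=1 → posterior Beta(29/4, 27/4)
obs 11: x=0 → posterior Beta(29/4, 31/4)
obs 12: x=0 → posterior Beta(29/4, 35/4)
obs 13: x=0 → posterior Beta(29/4, 39/4)

5/12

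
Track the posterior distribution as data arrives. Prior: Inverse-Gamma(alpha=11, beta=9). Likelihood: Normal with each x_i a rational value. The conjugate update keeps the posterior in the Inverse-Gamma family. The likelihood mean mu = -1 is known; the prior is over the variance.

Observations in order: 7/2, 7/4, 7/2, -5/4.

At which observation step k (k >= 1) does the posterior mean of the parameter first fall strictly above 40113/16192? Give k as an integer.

k = 3

obs 1: x=7/2 → posterior Inverse-Gamma(23/2, 153/8)
obs 2: x=7/4 → posterior Inverse-Gamma(12, 733/32)
obs 3: x=7/2 → posterior Inverse-Gamma(25/2, 1057/32)
obs 4: x=-5/4 → posterior Inverse-Gamma(13, 529/16)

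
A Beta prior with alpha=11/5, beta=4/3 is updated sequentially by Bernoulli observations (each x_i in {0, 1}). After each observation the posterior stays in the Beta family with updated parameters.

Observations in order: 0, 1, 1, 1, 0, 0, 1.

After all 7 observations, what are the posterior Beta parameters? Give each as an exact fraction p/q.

alpha=31/5, beta=13/3

obs 1: x=0 → posterior Beta(11/5, 7/3)
obs 2: x=1 → posterior Beta(16/5, 7/3)
obs 3: x=1 → posterior Beta(21/5, 7/3)
obs 4: x=1 → posterior Beta(26/5, 7/3)
obs 5: x=0 → posterior Beta(26/5, 10/3)
obs 6: x=0 → posterior Beta(26/5, 13/3)
obs 7: x=1 → posterior Beta(31/5, 13/3)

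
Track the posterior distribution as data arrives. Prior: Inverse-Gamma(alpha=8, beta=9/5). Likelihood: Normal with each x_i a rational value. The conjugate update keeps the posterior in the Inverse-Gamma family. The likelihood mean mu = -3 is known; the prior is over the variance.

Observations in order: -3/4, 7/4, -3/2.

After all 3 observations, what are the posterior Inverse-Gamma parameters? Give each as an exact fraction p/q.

obs 1: x=-3/4 → posterior Inverse-Gamma(17/2, 693/160)
obs 2: x=7/4 → posterior Inverse-Gamma(9, 1249/80)
obs 3: x=-3/2 → posterior Inverse-Gamma(19/2, 1339/80)

alpha=19/2, beta=1339/80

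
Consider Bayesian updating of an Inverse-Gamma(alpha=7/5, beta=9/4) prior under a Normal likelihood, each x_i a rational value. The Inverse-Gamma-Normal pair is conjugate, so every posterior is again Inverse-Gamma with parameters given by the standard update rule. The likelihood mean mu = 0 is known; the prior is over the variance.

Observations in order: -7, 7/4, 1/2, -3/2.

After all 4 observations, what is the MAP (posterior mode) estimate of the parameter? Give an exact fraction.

4725/704

obs 1: x=-7 → posterior Inverse-Gamma(19/10, 107/4)
obs 2: x=7/4 → posterior Inverse-Gamma(12/5, 905/32)
obs 3: x=1/2 → posterior Inverse-Gamma(29/10, 909/32)
obs 4: x=-3/2 → posterior Inverse-Gamma(17/5, 945/32)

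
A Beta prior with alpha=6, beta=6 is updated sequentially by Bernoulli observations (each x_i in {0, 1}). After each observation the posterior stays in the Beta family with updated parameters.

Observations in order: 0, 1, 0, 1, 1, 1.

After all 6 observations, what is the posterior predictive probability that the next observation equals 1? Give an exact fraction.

obs 1: x=0 → posterior Beta(6, 7)
obs 2: x=1 → posterior Beta(7, 7)
obs 3: x=0 → posterior Beta(7, 8)
obs 4: x=1 → posterior Beta(8, 8)
obs 5: x=1 → posterior Beta(9, 8)
obs 6: x=1 → posterior Beta(10, 8)

5/9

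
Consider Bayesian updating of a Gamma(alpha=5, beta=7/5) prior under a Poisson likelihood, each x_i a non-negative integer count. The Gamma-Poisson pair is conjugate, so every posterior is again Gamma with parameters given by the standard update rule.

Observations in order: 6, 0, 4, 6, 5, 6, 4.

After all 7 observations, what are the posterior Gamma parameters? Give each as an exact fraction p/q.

obs 1: x=6 → posterior Gamma(11, 12/5)
obs 2: x=0 → posterior Gamma(11, 17/5)
obs 3: x=4 → posterior Gamma(15, 22/5)
obs 4: x=6 → posterior Gamma(21, 27/5)
obs 5: x=5 → posterior Gamma(26, 32/5)
obs 6: x=6 → posterior Gamma(32, 37/5)
obs 7: x=4 → posterior Gamma(36, 42/5)

alpha=36, beta=42/5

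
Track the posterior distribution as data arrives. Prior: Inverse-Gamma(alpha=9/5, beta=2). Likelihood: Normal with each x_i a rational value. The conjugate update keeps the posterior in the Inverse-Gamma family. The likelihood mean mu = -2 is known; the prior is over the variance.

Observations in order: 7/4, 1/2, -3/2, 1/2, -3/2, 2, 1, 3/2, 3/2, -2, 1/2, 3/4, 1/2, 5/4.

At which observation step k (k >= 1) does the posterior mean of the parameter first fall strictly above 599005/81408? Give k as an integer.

obs 1: x=7/4 → posterior Inverse-Gamma(23/10, 289/32)
obs 2: x=1/2 → posterior Inverse-Gamma(14/5, 389/32)
obs 3: x=-3/2 → posterior Inverse-Gamma(33/10, 393/32)
obs 4: x=1/2 → posterior Inverse-Gamma(19/5, 493/32)
obs 5: x=-3/2 → posterior Inverse-Gamma(43/10, 497/32)
obs 6: x=2 → posterior Inverse-Gamma(24/5, 753/32)
obs 7: x=1 → posterior Inverse-Gamma(53/10, 897/32)
obs 8: x=3/2 → posterior Inverse-Gamma(29/5, 1093/32)
obs 9: x=3/2 → posterior Inverse-Gamma(63/10, 1289/32)
obs 10: x=-2 → posterior Inverse-Gamma(34/5, 1289/32)
obs 11: x=1/2 → posterior Inverse-Gamma(73/10, 1389/32)
obs 12: x=3/4 → posterior Inverse-Gamma(39/5, 755/16)
obs 13: x=1/2 → posterior Inverse-Gamma(83/10, 805/16)
obs 14: x=5/4 → posterior Inverse-Gamma(44/5, 1779/32)

k = 9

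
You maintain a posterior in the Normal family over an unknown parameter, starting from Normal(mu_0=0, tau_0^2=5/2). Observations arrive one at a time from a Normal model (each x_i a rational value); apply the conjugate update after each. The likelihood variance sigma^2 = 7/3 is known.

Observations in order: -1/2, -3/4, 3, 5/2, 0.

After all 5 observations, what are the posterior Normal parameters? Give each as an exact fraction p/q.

mu_0=255/356, tau_0^2=35/89

obs 1: x=-1/2 → posterior Normal(-15/58, 35/29)
obs 2: x=-3/4 → posterior Normal(-75/176, 35/44)
obs 3: x=3 → posterior Normal(105/236, 35/59)
obs 4: x=5/2 → posterior Normal(255/296, 35/74)
obs 5: x=0 → posterior Normal(255/356, 35/89)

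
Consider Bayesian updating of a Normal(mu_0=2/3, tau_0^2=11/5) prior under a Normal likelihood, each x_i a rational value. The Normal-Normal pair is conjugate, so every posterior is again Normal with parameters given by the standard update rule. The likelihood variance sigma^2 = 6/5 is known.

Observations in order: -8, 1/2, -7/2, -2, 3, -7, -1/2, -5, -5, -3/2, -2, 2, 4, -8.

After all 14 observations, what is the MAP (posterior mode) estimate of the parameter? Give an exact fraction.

-359/160

obs 1: x=-8 → posterior Normal(-84/17, 66/85)
obs 2: x=1/2 → posterior Normal(-157/56, 33/70)
obs 3: x=-7/2 → posterior Normal(-3, 22/65)
obs 4: x=-2 → posterior Normal(-139/50, 33/125)
obs 5: x=3 → posterior Normal(-106/61, 66/305)
obs 6: x=-7 → posterior Normal(-61/24, 11/60)
obs 7: x=-1/2 → posterior Normal(-377/166, 66/415)
obs 8: x=-5 → posterior Normal(-487/188, 33/235)
obs 9: x=-5 → posterior Normal(-199/70, 22/175)
obs 10: x=-3/2 → posterior Normal(-315/116, 33/290)
obs 11: x=-2 → posterior Normal(-337/127, 66/635)
obs 12: x=2 → posterior Normal(-105/46, 11/115)
obs 13: x=4 → posterior Normal(-271/149, 66/745)
obs 14: x=-8 → posterior Normal(-359/160, 33/400)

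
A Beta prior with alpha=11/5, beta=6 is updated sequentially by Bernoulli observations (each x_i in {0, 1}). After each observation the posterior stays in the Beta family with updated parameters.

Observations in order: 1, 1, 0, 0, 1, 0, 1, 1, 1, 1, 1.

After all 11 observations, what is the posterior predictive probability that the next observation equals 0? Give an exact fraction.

obs 1: x=1 → posterior Beta(16/5, 6)
obs 2: x=1 → posterior Beta(21/5, 6)
obs 3: x=0 → posterior Beta(21/5, 7)
obs 4: x=0 → posterior Beta(21/5, 8)
obs 5: x=1 → posterior Beta(26/5, 8)
obs 6: x=0 → posterior Beta(26/5, 9)
obs 7: x=1 → posterior Beta(31/5, 9)
obs 8: x=1 → posterior Beta(36/5, 9)
obs 9: x=1 → posterior Beta(41/5, 9)
obs 10: x=1 → posterior Beta(46/5, 9)
obs 11: x=1 → posterior Beta(51/5, 9)

15/32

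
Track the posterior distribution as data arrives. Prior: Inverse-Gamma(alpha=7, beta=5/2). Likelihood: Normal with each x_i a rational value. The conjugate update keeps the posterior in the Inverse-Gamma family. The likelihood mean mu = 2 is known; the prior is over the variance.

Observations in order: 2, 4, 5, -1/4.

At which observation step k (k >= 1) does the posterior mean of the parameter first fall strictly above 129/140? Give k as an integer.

obs 1: x=2 → posterior Inverse-Gamma(15/2, 5/2)
obs 2: x=4 → posterior Inverse-Gamma(8, 9/2)
obs 3: x=5 → posterior Inverse-Gamma(17/2, 9)
obs 4: x=-1/4 → posterior Inverse-Gamma(9, 369/32)

k = 3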